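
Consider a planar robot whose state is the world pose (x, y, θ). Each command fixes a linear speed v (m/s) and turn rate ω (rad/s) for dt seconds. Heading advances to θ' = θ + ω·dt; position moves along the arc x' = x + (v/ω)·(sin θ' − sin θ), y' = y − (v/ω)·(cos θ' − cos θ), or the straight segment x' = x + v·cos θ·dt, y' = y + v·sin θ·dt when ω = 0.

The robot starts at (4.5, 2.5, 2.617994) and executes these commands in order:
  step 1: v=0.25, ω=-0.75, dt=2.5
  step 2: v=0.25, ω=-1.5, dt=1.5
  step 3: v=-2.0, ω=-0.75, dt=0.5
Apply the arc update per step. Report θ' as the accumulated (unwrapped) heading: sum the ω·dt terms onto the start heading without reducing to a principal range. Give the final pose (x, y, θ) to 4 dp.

step 1: θ'=0.7430 (R=-0.3333) → pose (4.4412, 3.0342, 0.7430)
step 2: θ'=-1.5070 (R=-0.1667) → pose (4.7202, 2.9220, -1.5070)
step 3: θ'=-1.8820 (R=2.6667) → pose (4.8429, 3.9086, -1.8820)

(4.8429, 3.9086, -1.8820)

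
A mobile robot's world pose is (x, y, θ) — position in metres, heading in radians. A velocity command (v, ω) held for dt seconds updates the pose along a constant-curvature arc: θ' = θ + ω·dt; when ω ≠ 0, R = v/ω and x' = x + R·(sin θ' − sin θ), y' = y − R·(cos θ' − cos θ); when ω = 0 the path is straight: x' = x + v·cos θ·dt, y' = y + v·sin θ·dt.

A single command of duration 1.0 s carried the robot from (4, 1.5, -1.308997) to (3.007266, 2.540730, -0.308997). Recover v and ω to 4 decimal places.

Δθ = -0.308997 − -1.308997 = 1.000000
ω = Δθ/dt = 1.000000/1.0 = 1.0000
R = −Δy/(cos θ' − cos θ) = -1.5000
v = R·ω = -1.5000·1.0000 = -1.5000

v = -1.5000, ω = 1.0000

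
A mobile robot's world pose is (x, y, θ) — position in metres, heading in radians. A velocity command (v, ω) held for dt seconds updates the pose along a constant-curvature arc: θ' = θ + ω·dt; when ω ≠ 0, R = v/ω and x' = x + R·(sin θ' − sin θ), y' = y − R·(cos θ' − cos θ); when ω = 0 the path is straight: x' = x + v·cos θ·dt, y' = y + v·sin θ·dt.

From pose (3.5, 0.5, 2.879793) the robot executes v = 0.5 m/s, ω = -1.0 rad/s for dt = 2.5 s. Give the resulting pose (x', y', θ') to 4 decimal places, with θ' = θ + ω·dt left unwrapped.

θ' = 2.8798 + -1.0·2.5 = 0.3798
R = v/ω = 0.5/-1.0 = -0.5000
x' = 3.5 + -0.5000·(sin 0.3798 − sin 2.8798) = 3.4440
y' = 0.5 − -0.5000·(cos 0.3798 − cos 2.8798) = 1.4473

(3.4440, 1.4473, 0.3798)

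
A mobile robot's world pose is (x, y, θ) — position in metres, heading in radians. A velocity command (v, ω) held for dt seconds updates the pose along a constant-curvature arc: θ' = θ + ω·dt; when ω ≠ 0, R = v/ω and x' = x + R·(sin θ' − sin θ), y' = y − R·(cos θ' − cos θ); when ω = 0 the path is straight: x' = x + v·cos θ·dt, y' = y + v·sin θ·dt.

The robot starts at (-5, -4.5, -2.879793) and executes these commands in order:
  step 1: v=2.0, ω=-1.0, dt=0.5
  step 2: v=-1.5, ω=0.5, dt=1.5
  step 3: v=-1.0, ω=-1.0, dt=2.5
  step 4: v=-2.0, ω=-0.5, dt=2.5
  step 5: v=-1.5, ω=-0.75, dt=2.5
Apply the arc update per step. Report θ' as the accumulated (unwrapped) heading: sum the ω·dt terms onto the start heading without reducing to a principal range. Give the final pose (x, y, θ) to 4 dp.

(-8.0995, -5.0780, -8.2548)

step 1: θ'=-3.3798 (R=-2.0000) → pose (-5.9895, -4.5117, -3.3798)
step 2: θ'=-2.6298 (R=-3.0000) → pose (-3.8124, -4.2120, -2.6298)
step 3: θ'=-5.1298 (R=1.0000) → pose (-2.4086, -5.4892, -5.1298)
step 4: θ'=-6.3798 (R=4.0000) → pose (-6.4510, -7.8490, -6.3798)
step 5: θ'=-8.2548 (R=2.0000) → pose (-8.0995, -5.0780, -8.2548)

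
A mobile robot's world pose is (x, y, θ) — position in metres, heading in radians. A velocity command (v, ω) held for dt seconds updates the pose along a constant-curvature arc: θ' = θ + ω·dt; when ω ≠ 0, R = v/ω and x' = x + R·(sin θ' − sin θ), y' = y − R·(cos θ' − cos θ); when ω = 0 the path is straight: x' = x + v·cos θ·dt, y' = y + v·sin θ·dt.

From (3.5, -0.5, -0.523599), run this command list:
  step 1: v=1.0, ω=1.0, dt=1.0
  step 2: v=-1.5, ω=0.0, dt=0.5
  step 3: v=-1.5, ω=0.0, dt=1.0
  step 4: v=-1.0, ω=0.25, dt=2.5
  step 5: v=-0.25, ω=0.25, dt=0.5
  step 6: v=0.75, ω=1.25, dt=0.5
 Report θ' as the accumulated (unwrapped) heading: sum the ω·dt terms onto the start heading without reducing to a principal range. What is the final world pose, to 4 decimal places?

(0.6884, -3.0456, 1.8514)

step 1: θ'=0.4764 (R=1.0000) → pose (4.4586, -0.5226, 0.4764)
step 2: θ'=0.4764 (straight) → pose (3.7921, -0.8666, 0.4764)
step 3: θ'=0.4764 (straight) → pose (2.4591, -1.5544, 0.4764)
step 4: θ'=1.1014 (R=-4.0000) → pose (0.7261, -3.2997, 1.1014)
step 5: θ'=1.2264 (R=-1.0000) → pose (0.6766, -3.4144, 1.2264)
step 6: θ'=1.8514 (R=0.6000) → pose (0.6884, -3.0456, 1.8514)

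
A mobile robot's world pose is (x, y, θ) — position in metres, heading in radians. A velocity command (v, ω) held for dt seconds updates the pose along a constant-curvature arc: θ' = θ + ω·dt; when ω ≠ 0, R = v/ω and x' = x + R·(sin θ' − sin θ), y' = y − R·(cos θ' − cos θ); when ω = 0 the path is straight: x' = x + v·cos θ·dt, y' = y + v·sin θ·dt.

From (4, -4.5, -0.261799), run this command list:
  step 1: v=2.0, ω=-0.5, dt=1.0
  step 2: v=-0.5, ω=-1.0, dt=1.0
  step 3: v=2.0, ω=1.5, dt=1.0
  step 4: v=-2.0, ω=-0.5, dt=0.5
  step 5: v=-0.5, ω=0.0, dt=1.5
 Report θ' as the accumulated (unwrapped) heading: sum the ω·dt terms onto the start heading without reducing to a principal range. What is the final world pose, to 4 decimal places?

step 1: θ'=-0.7618 (R=-4.0000) → pose (5.7256, -5.4693, -0.7618)
step 2: θ'=-1.7618 (R=0.5000) → pose (5.5798, -5.0126, -1.7618)
step 3: θ'=-0.2618 (R=1.3333) → pose (6.5438, -6.5536, -0.2618)
step 4: θ'=-0.5118 (R=4.0000) → pose (5.6201, -6.1774, -0.5118)
step 5: θ'=-0.5118 (straight) → pose (4.9662, -5.8101, -0.5118)

(4.9662, -5.8101, -0.5118)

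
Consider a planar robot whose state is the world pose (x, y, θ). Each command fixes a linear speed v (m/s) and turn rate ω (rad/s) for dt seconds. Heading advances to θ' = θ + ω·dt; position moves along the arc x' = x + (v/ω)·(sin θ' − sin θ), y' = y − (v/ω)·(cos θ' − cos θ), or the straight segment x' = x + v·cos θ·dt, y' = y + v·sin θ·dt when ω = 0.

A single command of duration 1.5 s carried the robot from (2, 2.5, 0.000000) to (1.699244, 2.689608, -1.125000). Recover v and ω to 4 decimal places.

Δθ = -1.125000 − 0.000000 = -1.125000
ω = Δθ/dt = -1.125000/1.5 = -0.7500
R = Δx/(sin θ' − sin θ) = 0.3333
v = R·ω = 0.3333·-0.7500 = -0.2500

v = -0.2500, ω = -0.7500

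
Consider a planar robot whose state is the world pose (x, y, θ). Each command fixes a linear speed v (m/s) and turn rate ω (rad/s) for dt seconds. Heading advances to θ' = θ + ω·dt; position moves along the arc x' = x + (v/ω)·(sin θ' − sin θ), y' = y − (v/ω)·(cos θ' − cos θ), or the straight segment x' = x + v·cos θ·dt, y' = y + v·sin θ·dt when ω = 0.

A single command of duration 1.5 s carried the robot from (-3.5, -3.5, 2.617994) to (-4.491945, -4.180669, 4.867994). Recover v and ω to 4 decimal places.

Δθ = 4.867994 − 2.617994 = 2.250000
ω = Δθ/dt = 2.250000/1.5 = 1.5000
R = Δx/(sin θ' − sin θ) = 0.6667
v = R·ω = 0.6667·1.5000 = 1.0000

v = 1.0000, ω = 1.5000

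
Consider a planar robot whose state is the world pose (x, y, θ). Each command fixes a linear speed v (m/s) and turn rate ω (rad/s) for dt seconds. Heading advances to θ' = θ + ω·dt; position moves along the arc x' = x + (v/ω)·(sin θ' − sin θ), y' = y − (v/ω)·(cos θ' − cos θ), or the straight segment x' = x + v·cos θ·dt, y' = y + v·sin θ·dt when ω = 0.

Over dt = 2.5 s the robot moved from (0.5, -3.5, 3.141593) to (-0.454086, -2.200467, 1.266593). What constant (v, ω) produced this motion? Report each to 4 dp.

v = 0.7500, ω = -0.7500

Δθ = 1.266593 − 3.141593 = -1.875000
ω = Δθ/dt = -1.875000/2.5 = -0.7500
R = −Δy/(cos θ' − cos θ) = -1.0000
v = R·ω = -1.0000·-0.7500 = 0.7500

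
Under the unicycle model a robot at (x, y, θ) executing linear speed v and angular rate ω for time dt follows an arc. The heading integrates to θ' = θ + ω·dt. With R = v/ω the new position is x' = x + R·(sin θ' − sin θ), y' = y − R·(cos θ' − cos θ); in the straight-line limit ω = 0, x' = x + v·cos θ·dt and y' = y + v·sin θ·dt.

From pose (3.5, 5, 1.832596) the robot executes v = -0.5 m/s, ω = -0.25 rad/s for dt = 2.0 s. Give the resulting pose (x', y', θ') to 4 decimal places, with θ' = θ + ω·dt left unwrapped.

θ' = 1.8326 + -0.25·2.0 = 1.3326
R = v/ω = -0.5/-0.25 = 2.0000
x' = 3.5 + 2.0000·(sin 1.3326 − sin 1.8326) = 3.5117
y' = 5 − 2.0000·(cos 1.3326 − cos 1.8326) = 4.0105

(3.5117, 4.0105, 1.3326)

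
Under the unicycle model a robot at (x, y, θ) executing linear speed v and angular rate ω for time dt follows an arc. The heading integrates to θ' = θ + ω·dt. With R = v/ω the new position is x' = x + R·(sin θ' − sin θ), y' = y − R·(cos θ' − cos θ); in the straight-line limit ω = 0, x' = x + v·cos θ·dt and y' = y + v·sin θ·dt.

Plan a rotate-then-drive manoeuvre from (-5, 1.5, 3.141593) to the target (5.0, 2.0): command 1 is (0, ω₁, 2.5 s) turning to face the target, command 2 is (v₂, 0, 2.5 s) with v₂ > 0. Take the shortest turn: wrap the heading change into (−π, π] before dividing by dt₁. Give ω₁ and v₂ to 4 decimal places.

heading to target = atan2(2−1.5, 5−-5) = 0.0500
Δθ = wrap(0.0500 − 3.1416) = -3.0916; ω₁ = Δθ/dt₁ = -1.2367
distance = √((5−-5)² + (2−1.5)²) = 10.0125; v₂ = distance/dt₂ = 4.0050

ω₁ = -1.2367, v₂ = 4.0050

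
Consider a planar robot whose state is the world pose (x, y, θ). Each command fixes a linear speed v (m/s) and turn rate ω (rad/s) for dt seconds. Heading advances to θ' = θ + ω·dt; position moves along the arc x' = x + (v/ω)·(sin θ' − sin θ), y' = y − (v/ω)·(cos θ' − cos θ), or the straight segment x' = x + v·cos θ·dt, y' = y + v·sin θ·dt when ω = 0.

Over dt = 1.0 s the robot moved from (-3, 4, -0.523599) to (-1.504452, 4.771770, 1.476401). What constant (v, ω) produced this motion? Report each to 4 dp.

v = 2.0000, ω = 2.0000

Δθ = 1.476401 − -0.523599 = 2.000000
ω = Δθ/dt = 2.000000/1.0 = 2.0000
R = Δx/(sin θ' − sin θ) = 1.0000
v = R·ω = 1.0000·2.0000 = 2.0000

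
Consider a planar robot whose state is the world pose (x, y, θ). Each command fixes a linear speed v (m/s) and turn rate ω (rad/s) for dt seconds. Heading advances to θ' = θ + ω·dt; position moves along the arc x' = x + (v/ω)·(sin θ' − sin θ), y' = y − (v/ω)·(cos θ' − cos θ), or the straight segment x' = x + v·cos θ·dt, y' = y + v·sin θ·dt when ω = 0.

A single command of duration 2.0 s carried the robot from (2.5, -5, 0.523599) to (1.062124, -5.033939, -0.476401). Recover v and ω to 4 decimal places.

Δθ = -0.476401 − 0.523599 = -1.000000
ω = Δθ/dt = -1.000000/2.0 = -0.5000
R = Δx/(sin θ' − sin θ) = 1.5000
v = R·ω = 1.5000·-0.5000 = -0.7500

v = -0.7500, ω = -0.5000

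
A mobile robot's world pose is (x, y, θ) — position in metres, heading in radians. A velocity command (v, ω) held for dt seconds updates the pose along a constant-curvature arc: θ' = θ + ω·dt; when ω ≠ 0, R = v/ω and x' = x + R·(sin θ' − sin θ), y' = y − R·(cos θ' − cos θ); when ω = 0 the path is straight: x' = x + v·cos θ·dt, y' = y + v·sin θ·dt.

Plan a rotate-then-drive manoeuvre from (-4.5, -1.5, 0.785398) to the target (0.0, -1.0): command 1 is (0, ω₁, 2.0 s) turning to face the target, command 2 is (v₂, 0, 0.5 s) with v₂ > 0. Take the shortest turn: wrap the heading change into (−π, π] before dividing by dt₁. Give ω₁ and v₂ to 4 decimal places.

ω₁ = -0.3374, v₂ = 9.0554

heading to target = atan2(-1−-1.5, 0−-4.5) = 0.1107
Δθ = wrap(0.1107 − 0.7854) = -0.6747; ω₁ = Δθ/dt₁ = -0.3374
distance = √((0−-4.5)² + (-1−-1.5)²) = 4.5277; v₂ = distance/dt₂ = 9.0554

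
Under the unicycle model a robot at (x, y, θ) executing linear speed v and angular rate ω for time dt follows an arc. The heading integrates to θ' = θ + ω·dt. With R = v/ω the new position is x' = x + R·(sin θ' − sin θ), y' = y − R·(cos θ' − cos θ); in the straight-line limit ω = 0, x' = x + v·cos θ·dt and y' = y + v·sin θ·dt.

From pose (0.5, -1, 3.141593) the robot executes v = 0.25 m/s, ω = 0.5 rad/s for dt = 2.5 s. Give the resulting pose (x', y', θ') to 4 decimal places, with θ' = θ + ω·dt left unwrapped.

θ' = 3.1416 + 0.5·2.5 = 4.3916
R = v/ω = 0.25/0.5 = 0.5000
x' = 0.5 + 0.5000·(sin 4.3916 − sin 3.1416) = 0.0255
y' = -1 − 0.5000·(cos 4.3916 − cos 3.1416) = -1.3423

(0.0255, -1.3423, 4.3916)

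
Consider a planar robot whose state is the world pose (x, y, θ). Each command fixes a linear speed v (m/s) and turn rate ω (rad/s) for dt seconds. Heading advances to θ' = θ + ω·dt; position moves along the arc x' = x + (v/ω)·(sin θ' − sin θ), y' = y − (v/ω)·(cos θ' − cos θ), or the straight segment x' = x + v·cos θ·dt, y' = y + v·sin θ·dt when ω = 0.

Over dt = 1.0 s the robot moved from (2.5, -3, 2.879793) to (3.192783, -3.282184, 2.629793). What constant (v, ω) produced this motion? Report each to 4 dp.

Δθ = 2.629793 − 2.879793 = -0.250000
ω = Δθ/dt = -0.250000/1.0 = -0.2500
R = Δx/(sin θ' − sin θ) = 3.0000
v = R·ω = 3.0000·-0.2500 = -0.7500

v = -0.7500, ω = -0.2500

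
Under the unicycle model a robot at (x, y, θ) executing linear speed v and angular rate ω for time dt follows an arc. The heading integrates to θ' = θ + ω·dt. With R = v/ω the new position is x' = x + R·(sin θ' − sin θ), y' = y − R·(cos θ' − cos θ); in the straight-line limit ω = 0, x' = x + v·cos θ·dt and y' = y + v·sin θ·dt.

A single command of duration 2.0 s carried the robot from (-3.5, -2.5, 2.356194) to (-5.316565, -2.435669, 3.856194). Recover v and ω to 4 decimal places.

Δθ = 3.856194 − 2.356194 = 1.500000
ω = Δθ/dt = 1.500000/2.0 = 0.7500
R = Δx/(sin θ' − sin θ) = 1.3333
v = R·ω = 1.3333·0.7500 = 1.0000

v = 1.0000, ω = 0.7500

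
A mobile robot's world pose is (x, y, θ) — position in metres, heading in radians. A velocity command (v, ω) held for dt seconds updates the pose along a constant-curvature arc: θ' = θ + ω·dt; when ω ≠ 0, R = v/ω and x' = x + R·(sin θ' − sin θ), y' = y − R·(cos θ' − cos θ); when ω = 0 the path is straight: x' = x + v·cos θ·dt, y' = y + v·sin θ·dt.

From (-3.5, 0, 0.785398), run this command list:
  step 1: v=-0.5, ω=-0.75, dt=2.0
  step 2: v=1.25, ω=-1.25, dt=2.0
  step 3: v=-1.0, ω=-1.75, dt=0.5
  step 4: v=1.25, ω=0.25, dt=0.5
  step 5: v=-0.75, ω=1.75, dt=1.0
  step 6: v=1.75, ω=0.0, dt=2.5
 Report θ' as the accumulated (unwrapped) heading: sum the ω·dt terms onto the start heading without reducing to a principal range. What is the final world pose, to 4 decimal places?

step 1: θ'=-0.7146 (R=0.6667) → pose (-4.4083, -0.0322, -0.7146)
step 2: θ'=-3.2146 (R=-1.0000) → pose (-5.1365, -1.7849, -3.2146)
step 3: θ'=-4.0896 (R=0.5714) → pose (-4.7141, -2.0214, -4.0896)
step 4: θ'=-3.9646 (R=5.0000) → pose (-5.1094, -1.5379, -3.9646)
step 5: θ'=-2.2146 (R=-0.4286) → pose (-4.4524, -1.5037, -2.2146)
step 6: θ'=-2.2146 (straight) → pose (-7.0784, -5.0029, -2.2146)

(-7.0784, -5.0029, -2.2146)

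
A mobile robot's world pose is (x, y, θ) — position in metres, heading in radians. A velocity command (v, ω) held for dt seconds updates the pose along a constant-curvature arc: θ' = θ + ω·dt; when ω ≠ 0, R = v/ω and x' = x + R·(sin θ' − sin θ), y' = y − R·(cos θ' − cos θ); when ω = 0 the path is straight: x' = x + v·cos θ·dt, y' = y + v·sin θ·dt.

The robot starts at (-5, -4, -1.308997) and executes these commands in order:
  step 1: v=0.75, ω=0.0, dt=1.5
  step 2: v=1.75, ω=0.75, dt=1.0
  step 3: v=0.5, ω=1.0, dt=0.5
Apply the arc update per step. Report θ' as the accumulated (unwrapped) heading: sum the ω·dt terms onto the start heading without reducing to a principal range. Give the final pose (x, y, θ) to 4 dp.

step 1: θ'=-1.3090 (straight) → pose (-4.7088, -5.0867, -1.3090)
step 2: θ'=-0.5590 (R=2.3333) → pose (-3.6925, -6.4609, -0.5590)
step 3: θ'=-0.0590 (R=0.5000) → pose (-3.4568, -6.5362, -0.0590)

(-3.4568, -6.5362, -0.0590)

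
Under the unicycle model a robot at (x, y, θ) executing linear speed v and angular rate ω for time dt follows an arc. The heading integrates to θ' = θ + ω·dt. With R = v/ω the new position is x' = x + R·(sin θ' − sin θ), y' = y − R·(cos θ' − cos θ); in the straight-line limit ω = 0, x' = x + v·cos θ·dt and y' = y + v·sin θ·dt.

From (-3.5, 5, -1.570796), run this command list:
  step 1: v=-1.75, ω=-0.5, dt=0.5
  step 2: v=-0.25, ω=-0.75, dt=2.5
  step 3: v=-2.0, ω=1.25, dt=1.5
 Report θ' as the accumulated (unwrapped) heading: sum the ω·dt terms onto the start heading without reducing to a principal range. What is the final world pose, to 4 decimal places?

(-0.5005, 7.0316, -1.8208)

step 1: θ'=-1.8208 (R=3.5000) → pose (-3.3912, 5.8659, -1.8208)
step 2: θ'=-3.6958 (R=0.3333) → pose (-2.8928, 6.0669, -3.6958)
step 3: θ'=-1.8208 (R=-1.6000) → pose (-0.5005, 7.0316, -1.8208)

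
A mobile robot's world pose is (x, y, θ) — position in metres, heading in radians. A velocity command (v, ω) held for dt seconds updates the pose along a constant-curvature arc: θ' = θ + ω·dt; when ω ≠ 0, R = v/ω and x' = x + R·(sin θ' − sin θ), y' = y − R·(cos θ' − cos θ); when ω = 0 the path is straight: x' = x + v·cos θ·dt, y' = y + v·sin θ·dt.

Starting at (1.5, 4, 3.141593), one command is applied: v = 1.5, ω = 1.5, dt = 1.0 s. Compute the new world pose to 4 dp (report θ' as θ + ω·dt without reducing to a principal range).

θ' = 3.1416 + 1.5·1.0 = 4.6416
R = v/ω = 1.5/1.5 = 1.0000
x' = 1.5 + 1.0000·(sin 4.6416 − sin 3.1416) = 0.5025
y' = 4 − 1.0000·(cos 4.6416 − cos 3.1416) = 3.0707

(0.5025, 3.0707, 4.6416)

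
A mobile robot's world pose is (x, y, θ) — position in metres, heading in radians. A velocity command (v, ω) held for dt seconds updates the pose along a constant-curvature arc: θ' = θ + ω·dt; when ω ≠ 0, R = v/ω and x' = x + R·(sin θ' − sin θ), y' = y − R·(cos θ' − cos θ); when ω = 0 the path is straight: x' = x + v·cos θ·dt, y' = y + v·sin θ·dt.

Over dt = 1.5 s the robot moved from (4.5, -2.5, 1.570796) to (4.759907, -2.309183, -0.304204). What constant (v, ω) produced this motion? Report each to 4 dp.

v = 0.2500, ω = -1.2500

Δθ = -0.304204 − 1.570796 = -1.875000
ω = Δθ/dt = -1.875000/1.5 = -1.2500
R = Δx/(sin θ' − sin θ) = -0.2000
v = R·ω = -0.2000·-1.2500 = 0.2500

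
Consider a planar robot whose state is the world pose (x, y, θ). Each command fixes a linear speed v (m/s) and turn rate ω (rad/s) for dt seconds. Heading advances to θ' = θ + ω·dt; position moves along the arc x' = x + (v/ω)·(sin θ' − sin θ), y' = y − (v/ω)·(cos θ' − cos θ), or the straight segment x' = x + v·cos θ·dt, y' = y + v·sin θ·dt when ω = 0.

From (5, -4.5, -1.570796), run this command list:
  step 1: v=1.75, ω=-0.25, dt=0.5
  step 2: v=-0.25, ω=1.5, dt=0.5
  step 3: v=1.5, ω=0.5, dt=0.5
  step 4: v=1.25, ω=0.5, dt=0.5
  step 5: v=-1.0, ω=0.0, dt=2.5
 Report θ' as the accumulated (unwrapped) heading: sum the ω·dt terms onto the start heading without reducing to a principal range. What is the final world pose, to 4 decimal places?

step 1: θ'=-1.6958 (R=-7.0000) → pose (4.9454, -5.3727, -1.6958)
step 2: θ'=-0.9458 (R=-0.1667) → pose (4.9152, -5.2544, -0.9458)
step 3: θ'=-0.6958 (R=3.0000) → pose (5.4251, -5.8018, -0.6958)
step 4: θ'=-0.4458 (R=2.5000) → pose (5.9496, -6.1386, -0.4458)
step 5: θ'=-0.4458 (straight) → pose (3.6940, -5.0606, -0.4458)

(3.6940, -5.0606, -0.4458)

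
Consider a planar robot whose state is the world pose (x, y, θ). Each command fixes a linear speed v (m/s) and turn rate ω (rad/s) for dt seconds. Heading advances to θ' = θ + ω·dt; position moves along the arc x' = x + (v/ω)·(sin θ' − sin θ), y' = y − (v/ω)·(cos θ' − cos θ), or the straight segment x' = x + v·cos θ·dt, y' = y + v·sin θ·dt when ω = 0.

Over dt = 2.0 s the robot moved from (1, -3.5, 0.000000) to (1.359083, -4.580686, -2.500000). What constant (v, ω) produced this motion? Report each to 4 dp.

Δθ = -2.500000 − 0.000000 = -2.500000
ω = Δθ/dt = -2.500000/2.0 = -1.2500
R = −Δy/(cos θ' − cos θ) = -0.6000
v = R·ω = -0.6000·-1.2500 = 0.7500

v = 0.7500, ω = -1.2500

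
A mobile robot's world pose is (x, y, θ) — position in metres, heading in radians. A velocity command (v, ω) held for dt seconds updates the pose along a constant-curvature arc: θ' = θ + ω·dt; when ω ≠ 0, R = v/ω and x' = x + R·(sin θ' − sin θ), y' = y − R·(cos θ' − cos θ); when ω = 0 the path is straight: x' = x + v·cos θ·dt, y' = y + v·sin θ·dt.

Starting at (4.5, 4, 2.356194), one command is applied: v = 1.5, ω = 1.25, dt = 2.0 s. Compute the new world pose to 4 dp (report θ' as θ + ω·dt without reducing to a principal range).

θ' = 2.3562 + 1.25·2.0 = 4.8562
R = v/ω = 1.5/1.25 = 1.2000
x' = 4.5 + 1.2000·(sin 4.8562 − sin 2.3562) = 2.4639
y' = 4 − 1.2000·(cos 4.8562 − cos 2.3562) = 2.9795

(2.4639, 2.9795, 4.8562)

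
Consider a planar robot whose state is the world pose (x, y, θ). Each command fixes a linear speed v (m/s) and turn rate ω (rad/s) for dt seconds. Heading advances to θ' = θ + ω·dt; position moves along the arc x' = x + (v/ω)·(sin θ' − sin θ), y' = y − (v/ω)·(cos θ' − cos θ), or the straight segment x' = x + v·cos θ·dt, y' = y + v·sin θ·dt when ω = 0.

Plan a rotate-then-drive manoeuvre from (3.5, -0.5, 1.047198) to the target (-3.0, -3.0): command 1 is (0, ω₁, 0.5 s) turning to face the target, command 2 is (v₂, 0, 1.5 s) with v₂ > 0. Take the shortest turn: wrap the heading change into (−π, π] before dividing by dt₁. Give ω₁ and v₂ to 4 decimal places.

ω₁ = 4.9231, v₂ = 4.6428

heading to target = atan2(-3−-0.5, -3−3.5) = -2.7744
Δθ = wrap(-2.7744 − 1.0472) = 2.4616; ω₁ = Δθ/dt₁ = 4.9231
distance = √((-3−3.5)² + (-3−-0.5)²) = 6.9642; v₂ = distance/dt₂ = 4.6428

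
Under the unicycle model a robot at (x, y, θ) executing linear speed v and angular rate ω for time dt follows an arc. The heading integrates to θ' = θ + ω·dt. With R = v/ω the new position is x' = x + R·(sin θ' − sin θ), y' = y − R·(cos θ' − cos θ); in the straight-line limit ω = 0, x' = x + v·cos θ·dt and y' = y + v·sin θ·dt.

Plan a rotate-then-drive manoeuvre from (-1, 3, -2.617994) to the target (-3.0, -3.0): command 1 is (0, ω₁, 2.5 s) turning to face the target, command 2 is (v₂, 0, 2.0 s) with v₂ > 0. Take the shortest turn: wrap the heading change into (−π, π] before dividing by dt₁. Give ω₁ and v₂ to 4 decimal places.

ω₁ = 0.2902, v₂ = 3.1623

heading to target = atan2(-3−3, -3−-1) = -1.8925
Δθ = wrap(-1.8925 − -2.6180) = 0.7254; ω₁ = Δθ/dt₁ = 0.2902
distance = √((-3−-1)² + (-3−3)²) = 6.3246; v₂ = distance/dt₂ = 3.1623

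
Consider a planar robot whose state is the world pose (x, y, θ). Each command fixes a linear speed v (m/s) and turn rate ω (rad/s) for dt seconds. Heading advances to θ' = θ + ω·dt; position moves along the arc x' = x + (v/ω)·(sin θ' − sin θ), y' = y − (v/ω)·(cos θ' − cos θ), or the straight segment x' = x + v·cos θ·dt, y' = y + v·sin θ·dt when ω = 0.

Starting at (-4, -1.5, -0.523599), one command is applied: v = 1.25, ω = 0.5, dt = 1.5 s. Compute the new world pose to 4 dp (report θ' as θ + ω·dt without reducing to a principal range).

θ' = -0.5236 + 0.5·1.5 = 0.2264
R = v/ω = 1.25/0.5 = 2.5000
x' = -4 + 2.5000·(sin 0.2264 − sin -0.5236) = -2.1888
y' = -1.5 − 2.5000·(cos 0.2264 − cos -0.5236) = -1.7711

(-2.1888, -1.7711, 0.2264)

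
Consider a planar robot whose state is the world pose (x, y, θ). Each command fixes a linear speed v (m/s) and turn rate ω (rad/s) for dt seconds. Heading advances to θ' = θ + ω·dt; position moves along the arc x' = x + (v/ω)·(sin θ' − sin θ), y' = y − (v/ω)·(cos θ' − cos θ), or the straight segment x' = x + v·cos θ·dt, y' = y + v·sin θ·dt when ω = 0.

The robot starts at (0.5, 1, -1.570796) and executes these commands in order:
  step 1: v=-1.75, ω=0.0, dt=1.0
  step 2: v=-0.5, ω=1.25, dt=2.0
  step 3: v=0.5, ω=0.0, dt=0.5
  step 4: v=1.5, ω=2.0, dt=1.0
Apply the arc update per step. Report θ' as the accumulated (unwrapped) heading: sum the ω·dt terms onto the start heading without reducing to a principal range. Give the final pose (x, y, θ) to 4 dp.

step 1: θ'=-1.5708 (straight) → pose (0.5000, 2.7500, -1.5708)
step 2: θ'=0.9292 (R=-0.4000) → pose (-0.2205, 2.9894, 0.9292)
step 3: θ'=0.9292 (straight) → pose (-0.0708, 3.1897, 0.9292)
step 4: θ'=2.9292 (R=0.7500) → pose (-0.5136, 4.3717, 2.9292)

(-0.5136, 4.3717, 2.9292)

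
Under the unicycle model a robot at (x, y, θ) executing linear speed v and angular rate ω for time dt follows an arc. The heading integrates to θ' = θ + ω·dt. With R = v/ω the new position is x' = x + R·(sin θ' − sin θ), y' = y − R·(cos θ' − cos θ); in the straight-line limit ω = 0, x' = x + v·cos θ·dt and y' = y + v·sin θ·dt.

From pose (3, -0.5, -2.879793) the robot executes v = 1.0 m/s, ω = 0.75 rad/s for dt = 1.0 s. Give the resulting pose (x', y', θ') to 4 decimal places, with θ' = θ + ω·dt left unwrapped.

θ' = -2.8798 + 0.75·1.0 = -2.1298
R = v/ω = 1.0/0.75 = 1.3333
x' = 3 + 1.3333·(sin -2.1298 − sin -2.8798) = 2.2147
y' = -0.5 − 1.3333·(cos -2.1298 − cos -2.8798) = -1.0808

(2.2147, -1.0808, -2.1298)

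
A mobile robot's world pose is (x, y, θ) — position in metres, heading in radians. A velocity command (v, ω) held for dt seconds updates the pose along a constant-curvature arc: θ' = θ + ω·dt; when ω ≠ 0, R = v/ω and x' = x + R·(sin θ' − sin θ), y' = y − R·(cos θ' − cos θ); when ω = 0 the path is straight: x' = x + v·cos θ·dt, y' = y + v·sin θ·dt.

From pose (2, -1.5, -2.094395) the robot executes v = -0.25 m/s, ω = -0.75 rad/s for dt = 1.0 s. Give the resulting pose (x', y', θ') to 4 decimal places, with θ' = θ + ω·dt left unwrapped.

(2.1911, -1.3479, -2.8444)

θ' = -2.0944 + -0.75·1.0 = -2.8444
R = v/ω = -0.25/-0.75 = 0.3333
x' = 2 + 0.3333·(sin -2.8444 − sin -2.0944) = 2.1911
y' = -1.5 − 0.3333·(cos -2.8444 − cos -2.0944) = -1.3479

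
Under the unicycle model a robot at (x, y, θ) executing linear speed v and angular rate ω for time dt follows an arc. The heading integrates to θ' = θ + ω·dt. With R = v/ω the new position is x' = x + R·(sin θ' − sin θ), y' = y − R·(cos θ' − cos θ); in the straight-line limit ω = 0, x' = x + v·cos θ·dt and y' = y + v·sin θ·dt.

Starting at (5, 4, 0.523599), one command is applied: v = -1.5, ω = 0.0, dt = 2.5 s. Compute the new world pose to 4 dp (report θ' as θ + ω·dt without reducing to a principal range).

(1.7524, 2.1250, 0.5236)

θ' = 0.5236 + 0.0·2.5 = 0.5236
ω = 0 → straight: x' = 5 + -1.5·cos(0.5236)·2.5 = 1.7524
y' = 4 + -1.5·sin(0.5236)·2.5 = 2.1250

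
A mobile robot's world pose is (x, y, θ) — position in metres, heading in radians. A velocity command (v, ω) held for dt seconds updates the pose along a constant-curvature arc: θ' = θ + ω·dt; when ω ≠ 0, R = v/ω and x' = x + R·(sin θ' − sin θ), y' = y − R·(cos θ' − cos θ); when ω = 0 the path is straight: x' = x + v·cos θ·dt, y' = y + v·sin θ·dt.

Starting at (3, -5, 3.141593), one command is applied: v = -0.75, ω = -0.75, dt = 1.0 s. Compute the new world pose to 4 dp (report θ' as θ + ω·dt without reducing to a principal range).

(3.6816, -5.2683, 2.3916)

θ' = 3.1416 + -0.75·1.0 = 2.3916
R = v/ω = -0.75/-0.75 = 1.0000
x' = 3 + 1.0000·(sin 2.3916 − sin 3.1416) = 3.6816
y' = -5 − 1.0000·(cos 2.3916 − cos 3.1416) = -5.2683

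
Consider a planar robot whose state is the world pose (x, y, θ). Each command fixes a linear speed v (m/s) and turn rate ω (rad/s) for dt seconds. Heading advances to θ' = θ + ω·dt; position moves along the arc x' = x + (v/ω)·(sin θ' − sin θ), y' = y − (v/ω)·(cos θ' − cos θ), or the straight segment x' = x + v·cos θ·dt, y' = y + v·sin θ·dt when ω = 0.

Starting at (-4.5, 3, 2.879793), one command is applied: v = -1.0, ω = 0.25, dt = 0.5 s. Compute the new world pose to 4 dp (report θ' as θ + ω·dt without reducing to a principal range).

(-4.0102, 2.9011, 3.0048)

θ' = 2.8798 + 0.25·0.5 = 3.0048
R = v/ω = -1.0/0.25 = -4.0000
x' = -4.5 + -4.0000·(sin 3.0048 − sin 2.8798) = -4.0102
y' = 3 − -4.0000·(cos 3.0048 − cos 2.8798) = 2.9011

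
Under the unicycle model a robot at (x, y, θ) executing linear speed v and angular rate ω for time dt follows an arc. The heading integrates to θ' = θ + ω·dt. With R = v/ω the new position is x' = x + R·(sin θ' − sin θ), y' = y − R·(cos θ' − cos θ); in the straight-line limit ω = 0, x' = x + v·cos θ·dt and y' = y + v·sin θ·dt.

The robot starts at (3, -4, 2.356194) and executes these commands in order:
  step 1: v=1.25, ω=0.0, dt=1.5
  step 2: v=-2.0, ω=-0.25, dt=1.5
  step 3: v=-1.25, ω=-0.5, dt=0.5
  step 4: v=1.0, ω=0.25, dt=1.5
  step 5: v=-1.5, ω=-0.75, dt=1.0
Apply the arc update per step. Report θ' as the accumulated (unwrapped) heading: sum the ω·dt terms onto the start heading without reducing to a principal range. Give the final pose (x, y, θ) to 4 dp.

(3.2541, -5.7818, 1.3562)

step 1: θ'=2.3562 (straight) → pose (1.6742, -2.6742, 2.3562)
step 2: θ'=1.9812 (R=8.0000) → pose (3.3530, -5.1392, 1.9812)
step 3: θ'=1.7312 (R=2.5000) → pose (3.5285, -5.7374, 1.7312)
step 4: θ'=2.1062 (R=4.0000) → pose (3.0201, -4.3355, 2.1062)
step 5: θ'=1.3562 (R=2.0000) → pose (3.2541, -5.7818, 1.3562)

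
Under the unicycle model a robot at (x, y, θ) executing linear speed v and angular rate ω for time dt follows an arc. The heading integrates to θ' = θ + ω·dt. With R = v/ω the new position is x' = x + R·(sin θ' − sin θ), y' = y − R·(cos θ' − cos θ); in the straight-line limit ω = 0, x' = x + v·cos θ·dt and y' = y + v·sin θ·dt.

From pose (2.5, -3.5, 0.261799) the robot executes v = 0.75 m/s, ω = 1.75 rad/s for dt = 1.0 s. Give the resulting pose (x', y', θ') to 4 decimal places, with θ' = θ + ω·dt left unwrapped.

θ' = 0.2618 + 1.75·1.0 = 2.0118
R = v/ω = 0.75/1.75 = 0.4286
x' = 2.5 + 0.4286·(sin 2.0118 − sin 0.2618) = 2.7766
y' = -3.5 − 0.4286·(cos 2.0118 − cos 0.2618) = -2.9031

(2.7766, -2.9031, 2.0118)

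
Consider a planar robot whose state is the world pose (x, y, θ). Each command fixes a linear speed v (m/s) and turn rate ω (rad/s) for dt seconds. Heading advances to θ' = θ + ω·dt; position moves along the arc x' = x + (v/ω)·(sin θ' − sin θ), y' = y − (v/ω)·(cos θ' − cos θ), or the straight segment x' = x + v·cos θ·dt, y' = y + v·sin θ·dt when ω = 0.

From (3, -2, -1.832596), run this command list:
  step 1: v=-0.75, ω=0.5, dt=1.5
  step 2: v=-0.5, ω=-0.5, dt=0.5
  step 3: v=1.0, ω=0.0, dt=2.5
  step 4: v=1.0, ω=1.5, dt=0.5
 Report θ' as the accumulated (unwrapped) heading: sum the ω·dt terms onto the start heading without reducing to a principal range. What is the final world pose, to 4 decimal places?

step 1: θ'=-1.0826 (R=-1.5000) → pose (2.8759, -0.9082, -1.0826)
step 2: θ'=-1.3326 (R=1.0000) → pose (2.7873, -0.6751, -1.3326)
step 3: θ'=-1.3326 (straight) → pose (3.3772, -3.1045, -1.3326)
step 4: θ'=-0.5826 (R=0.6667) → pose (3.6582, -3.5039, -0.5826)

(3.6582, -3.5039, -0.5826)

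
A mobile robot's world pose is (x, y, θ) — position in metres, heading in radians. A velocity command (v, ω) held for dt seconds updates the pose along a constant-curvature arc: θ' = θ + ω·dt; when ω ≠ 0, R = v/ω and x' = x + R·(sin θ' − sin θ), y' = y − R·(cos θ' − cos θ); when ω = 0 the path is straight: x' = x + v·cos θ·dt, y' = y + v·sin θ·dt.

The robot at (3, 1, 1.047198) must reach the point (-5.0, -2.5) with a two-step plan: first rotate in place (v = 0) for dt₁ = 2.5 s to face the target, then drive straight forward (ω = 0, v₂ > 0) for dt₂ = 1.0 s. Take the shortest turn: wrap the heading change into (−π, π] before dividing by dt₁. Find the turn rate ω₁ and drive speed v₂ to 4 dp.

heading to target = atan2(-2.5−1, -5−3) = -2.7292
Δθ = wrap(-2.7292 − 1.0472) = 2.5068; ω₁ = Δθ/dt₁ = 1.0027
distance = √((-5−3)² + (-2.5−1)²) = 8.7321; v₂ = distance/dt₂ = 8.7321

ω₁ = 1.0027, v₂ = 8.7321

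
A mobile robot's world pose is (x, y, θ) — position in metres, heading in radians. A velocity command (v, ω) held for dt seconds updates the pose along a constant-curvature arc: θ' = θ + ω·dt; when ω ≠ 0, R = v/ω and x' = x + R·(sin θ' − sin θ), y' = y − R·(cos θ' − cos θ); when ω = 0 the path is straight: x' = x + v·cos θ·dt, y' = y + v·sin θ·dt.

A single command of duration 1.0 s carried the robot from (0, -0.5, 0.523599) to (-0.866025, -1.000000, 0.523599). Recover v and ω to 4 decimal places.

Δθ = 0.523599 − 0.523599 = 0.000000
ω = Δθ/dt = 0.000000/1.0 = 0.0000
ω = 0 → v = (Δx·cos θ + Δy·sin θ)/dt = -1.0000

v = -1.0000, ω = 0.0000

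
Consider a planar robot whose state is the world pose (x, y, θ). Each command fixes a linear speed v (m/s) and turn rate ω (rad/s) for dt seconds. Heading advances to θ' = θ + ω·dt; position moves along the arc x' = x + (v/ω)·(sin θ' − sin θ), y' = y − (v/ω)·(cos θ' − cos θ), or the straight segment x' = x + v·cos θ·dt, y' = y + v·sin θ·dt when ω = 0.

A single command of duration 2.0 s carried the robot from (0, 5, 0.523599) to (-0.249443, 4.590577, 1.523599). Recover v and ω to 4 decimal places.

Δθ = 1.523599 − 0.523599 = 1.000000
ω = Δθ/dt = 1.000000/2.0 = 0.5000
R = −Δy/(cos θ' − cos θ) = -0.5000
v = R·ω = -0.5000·0.5000 = -0.2500

v = -0.2500, ω = 0.5000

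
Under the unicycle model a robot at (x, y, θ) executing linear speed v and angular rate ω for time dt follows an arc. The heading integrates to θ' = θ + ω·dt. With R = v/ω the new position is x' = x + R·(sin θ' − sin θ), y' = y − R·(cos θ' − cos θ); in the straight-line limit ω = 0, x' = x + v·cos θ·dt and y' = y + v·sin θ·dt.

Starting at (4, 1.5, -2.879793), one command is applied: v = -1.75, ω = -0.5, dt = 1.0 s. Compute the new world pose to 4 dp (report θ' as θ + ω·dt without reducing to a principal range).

(5.7317, 1.5204, -3.3798)

θ' = -2.8798 + -0.5·1.0 = -3.3798
R = v/ω = -1.75/-0.5 = 3.5000
x' = 4 + 3.5000·(sin -3.3798 − sin -2.8798) = 5.7317
y' = 1.5 − 3.5000·(cos -3.3798 − cos -2.8798) = 1.5204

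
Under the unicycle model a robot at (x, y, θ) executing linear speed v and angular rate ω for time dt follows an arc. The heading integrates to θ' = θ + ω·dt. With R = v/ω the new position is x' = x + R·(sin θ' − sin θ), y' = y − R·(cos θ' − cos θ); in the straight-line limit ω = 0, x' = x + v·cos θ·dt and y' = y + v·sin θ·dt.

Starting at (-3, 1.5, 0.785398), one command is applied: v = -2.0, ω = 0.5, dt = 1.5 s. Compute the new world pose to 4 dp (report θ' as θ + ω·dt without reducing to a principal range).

θ' = 0.7854 + 0.5·1.5 = 1.5354
R = v/ω = -2.0/0.5 = -4.0000
x' = -3 + -4.0000·(sin 1.5354 − sin 0.7854) = -4.1691
y' = 1.5 − -4.0000·(cos 1.5354 − cos 0.7854) = -1.1869

(-4.1691, -1.1869, 1.5354)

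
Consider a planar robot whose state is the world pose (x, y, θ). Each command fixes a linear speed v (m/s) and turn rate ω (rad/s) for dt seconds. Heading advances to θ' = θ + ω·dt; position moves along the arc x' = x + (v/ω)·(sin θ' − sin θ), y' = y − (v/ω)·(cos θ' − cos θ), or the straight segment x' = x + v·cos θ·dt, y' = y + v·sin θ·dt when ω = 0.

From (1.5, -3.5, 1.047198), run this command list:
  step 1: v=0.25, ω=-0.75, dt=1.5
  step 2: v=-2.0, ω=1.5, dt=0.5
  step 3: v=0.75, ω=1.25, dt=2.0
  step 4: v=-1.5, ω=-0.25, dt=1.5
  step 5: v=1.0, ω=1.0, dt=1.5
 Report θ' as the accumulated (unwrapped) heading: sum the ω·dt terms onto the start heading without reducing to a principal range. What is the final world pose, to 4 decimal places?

(1.4454, -3.4386, 4.2972)

step 1: θ'=-0.0778 (R=-0.3333) → pose (1.8146, -3.3343, -0.0778)
step 2: θ'=0.6722 (R=-1.3333) → pose (0.8807, -3.6204, 0.6722)
step 3: θ'=3.1722 (R=0.6000) → pose (0.4887, -2.5512, 3.1722)
step 4: θ'=2.7972 (R=6.0000) → pose (2.6981, -2.9007, 2.7972)
step 5: θ'=4.2972 (R=1.0000) → pose (1.4454, -3.4386, 4.2972)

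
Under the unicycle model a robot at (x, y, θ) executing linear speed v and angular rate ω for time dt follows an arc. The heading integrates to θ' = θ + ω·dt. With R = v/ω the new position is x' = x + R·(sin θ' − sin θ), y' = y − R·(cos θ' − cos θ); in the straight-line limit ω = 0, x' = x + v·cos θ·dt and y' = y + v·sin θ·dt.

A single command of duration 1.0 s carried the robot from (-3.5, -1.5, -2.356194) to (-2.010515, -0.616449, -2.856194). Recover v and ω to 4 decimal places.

v = -1.7500, ω = -0.5000

Δθ = -2.856194 − -2.356194 = -0.500000
ω = Δθ/dt = -0.500000/1.0 = -0.5000
R = Δx/(sin θ' − sin θ) = 3.5000
v = R·ω = 3.5000·-0.5000 = -1.7500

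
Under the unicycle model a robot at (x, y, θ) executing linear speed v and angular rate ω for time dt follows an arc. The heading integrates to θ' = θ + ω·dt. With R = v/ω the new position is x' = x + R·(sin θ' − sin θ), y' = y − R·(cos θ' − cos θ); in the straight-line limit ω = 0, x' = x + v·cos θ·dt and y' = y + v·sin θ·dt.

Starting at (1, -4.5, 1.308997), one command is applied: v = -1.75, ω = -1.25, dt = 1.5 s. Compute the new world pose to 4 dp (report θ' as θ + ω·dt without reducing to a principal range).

θ' = 1.3090 + -1.25·1.5 = -0.5660
R = v/ω = -1.75/-1.25 = 1.4000
x' = 1 + 1.4000·(sin -0.5660 − sin 1.3090) = -1.1031
y' = -4.5 − 1.4000·(cos -0.5660 − cos 1.3090) = -5.3193

(-1.1031, -5.3193, -0.5660)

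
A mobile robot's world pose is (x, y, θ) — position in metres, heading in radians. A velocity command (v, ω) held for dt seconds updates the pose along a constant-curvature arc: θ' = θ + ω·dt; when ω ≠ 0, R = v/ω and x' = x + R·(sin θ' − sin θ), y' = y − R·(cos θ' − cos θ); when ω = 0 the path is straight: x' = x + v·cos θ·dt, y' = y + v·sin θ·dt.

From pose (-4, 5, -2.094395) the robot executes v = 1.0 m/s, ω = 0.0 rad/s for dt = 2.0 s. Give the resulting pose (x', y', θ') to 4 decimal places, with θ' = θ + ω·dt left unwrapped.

(-5.0000, 3.2679, -2.0944)

θ' = -2.0944 + 0.0·2.0 = -2.0944
ω = 0 → straight: x' = -4 + 1.0·cos(-2.0944)·2.0 = -5.0000
y' = 5 + 1.0·sin(-2.0944)·2.0 = 3.2679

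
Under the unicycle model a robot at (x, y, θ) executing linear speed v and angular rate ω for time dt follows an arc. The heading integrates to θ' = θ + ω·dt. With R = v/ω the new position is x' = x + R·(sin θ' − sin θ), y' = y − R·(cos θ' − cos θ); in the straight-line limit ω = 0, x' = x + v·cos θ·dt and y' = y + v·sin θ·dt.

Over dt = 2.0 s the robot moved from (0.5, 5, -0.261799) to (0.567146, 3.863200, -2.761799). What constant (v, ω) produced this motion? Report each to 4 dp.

Δθ = -2.761799 − -0.261799 = -2.500000
ω = Δθ/dt = -2.500000/2.0 = -1.2500
R = −Δy/(cos θ' − cos θ) = -0.6000
v = R·ω = -0.6000·-1.2500 = 0.7500

v = 0.7500, ω = -1.2500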